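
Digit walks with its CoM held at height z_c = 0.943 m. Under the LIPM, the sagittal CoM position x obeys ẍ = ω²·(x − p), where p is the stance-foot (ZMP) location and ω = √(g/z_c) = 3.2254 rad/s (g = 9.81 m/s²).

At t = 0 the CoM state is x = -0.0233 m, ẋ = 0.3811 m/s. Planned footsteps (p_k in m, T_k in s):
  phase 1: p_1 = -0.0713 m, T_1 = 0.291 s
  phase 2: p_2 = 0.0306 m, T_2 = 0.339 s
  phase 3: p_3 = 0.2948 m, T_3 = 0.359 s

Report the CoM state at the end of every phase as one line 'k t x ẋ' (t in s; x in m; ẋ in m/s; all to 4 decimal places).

1 0.2910 0.1274 0.7293
2 0.6300 0.4907 1.6238
3 0.9890 1.3596 3.7460

phase 1: p=-0.0713, T=0.291, ωT=0.938591, cosh=1.473778, sinh=1.082600; start (x,ẋ)=(-0.023300, 0.381100) → end (x,ẋ)=(0.127357, 0.729264)
phase 2: p=0.0306, T=0.339, ωT=1.093411, cosh=1.659754, sinh=1.324682; start (x,ẋ)=(0.127357, 0.729264) → end (x,ẋ)=(0.490704, 1.623805)
phase 3: p=0.2948, T=0.359, ωT=1.157919, cosh=1.748720, sinh=1.434581; start (x,ẋ)=(0.490704, 1.623805) → end (x,ẋ)=(1.359610, 3.746045)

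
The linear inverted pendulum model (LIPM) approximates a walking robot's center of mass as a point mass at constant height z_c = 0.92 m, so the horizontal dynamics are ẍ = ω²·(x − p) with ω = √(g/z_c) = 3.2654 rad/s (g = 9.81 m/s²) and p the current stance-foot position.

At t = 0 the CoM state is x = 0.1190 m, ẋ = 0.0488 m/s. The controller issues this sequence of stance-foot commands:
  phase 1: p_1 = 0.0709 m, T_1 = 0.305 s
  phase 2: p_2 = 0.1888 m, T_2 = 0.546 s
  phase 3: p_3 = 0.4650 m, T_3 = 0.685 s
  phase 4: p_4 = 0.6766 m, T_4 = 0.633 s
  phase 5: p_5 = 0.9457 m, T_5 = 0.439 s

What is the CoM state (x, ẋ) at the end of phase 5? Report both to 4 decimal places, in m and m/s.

x = 2.6862, ẋ = 5.9171

phase 1: p=0.0709, T=0.305, ωT=0.995947, cosh=1.538330, sinh=1.168957; start (x,ẋ)=(0.119000, 0.048800) → end (x,ẋ)=(0.162363, 0.258674)
phase 2: p=0.1888, T=0.546, ωT=1.782908, cosh=3.057638, sinh=2.889490; start (x,ẋ)=(0.162363, 0.258674) → end (x,ẋ)=(0.336861, 0.541490)
phase 3: p=0.4650, T=0.685, ωT=2.236799, cosh=4.735056, sinh=4.628256; start (x,ẋ)=(0.336861, 0.541490) → end (x,ẋ)=(0.625744, 0.627412)
phase 4: p=0.6766, T=0.633, ωT=2.066998, cosh=4.013818, sinh=3.887252; start (x,ẋ)=(0.625744, 0.627412) → end (x,ẋ)=(1.219367, 1.872779)
phase 5: p=0.9457, T=0.439, ωT=1.433511, cosh=2.215932, sinh=1.977462; start (x,ẋ)=(1.219367, 1.872779) → end (x,ẋ)=(2.686246, 5.917076)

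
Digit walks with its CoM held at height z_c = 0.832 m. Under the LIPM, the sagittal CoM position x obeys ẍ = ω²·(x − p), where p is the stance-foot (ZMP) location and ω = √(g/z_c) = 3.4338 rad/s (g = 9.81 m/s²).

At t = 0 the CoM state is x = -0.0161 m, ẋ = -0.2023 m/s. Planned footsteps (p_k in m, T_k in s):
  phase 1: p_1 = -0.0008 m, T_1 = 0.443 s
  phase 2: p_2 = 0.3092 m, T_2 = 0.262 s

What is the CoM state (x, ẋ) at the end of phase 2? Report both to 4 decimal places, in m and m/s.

x = -0.5507, ẋ = -2.5330

phase 1: p=-0.0008, T=0.443, ωT=1.521173, cosh=2.398024, sinh=2.179569; start (x,ẋ)=(-0.016100, -0.202300) → end (x,ẋ)=(-0.165898, -0.599629)
phase 2: p=0.3092, T=0.262, ωT=0.899656, cosh=1.432733, sinh=1.026023; start (x,ẋ)=(-0.165898, -0.599629) → end (x,ẋ)=(-0.550658, -2.532952)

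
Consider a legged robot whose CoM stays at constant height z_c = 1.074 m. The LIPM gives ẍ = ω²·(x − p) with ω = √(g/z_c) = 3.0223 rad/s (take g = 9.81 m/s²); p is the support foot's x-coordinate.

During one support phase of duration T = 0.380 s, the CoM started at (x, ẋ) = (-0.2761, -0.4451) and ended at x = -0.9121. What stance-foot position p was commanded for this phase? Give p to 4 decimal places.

p = 0.3049

ωT = 3.0223·0.380 = 1.148474; cosh(ωT) = 1.735249, sinh(ωT) = 1.418128
x(T) = p + (x₀−p)·cosh(ωT) + (ẋ₀/ω)·sinh(ωT) ⇒ p·(1 − cosh) = x(T) − x₀·cosh − (ẋ₀/ω)·sinh
numerator   = -0.9121 − (-0.2761)·1.735249 − (-0.4451/3.0223)·1.418128 = -0.224147
denominator = 1 − 1.735249 = -0.735249
p = -0.224147 / -0.735249 = 0.3049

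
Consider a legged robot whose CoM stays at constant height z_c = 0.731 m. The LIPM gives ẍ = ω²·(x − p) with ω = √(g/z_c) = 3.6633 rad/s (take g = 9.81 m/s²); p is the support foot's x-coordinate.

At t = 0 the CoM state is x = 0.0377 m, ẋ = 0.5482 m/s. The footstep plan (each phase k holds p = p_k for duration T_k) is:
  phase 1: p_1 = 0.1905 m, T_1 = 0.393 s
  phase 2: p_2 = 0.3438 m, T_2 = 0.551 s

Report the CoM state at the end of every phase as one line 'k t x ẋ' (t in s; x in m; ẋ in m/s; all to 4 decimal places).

phase 1: p=0.1905, T=0.393, ωT=1.439677, cosh=2.228168, sinh=1.991164; start (x,ẋ)=(0.037700, 0.548200) → end (x,ẋ)=(0.148007, 0.106923)
phase 2: p=0.3438, T=0.551, ωT=2.018478, cosh=3.829860, sinh=3.697003; start (x,ẋ)=(0.148007, 0.106923) → end (x,ẋ)=(-0.298154, -2.242174)

1 0.3930 0.1480 0.1069
2 0.9440 -0.2982 -2.2422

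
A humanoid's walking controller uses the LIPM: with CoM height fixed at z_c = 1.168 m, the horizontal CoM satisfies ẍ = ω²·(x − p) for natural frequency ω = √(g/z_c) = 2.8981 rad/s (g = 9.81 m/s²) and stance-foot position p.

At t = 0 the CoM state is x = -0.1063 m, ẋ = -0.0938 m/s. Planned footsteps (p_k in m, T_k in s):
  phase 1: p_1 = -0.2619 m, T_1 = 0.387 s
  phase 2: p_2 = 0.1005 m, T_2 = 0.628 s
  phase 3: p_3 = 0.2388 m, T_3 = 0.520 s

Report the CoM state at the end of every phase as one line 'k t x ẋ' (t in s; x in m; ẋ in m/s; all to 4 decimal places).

1 0.3870 -0.0421 0.4594
2 1.0150 0.1251 0.2128
3 1.5350 0.1272 -0.2032

phase 1: p=-0.2619, T=0.387, ωT=1.121565, cosh=1.697712, sinh=1.371942; start (x,ẋ)=(-0.106300, -0.093800) → end (x,ẋ)=(-0.042140, 0.459424)
phase 2: p=0.1005, T=0.628, ωT=1.820007, cosh=3.166963, sinh=3.004938; start (x,ẋ)=(-0.042140, 0.459424) → end (x,ẋ)=(0.125124, 0.212779)
phase 3: p=0.2388, T=0.520, ωT=1.507012, cosh=2.367398, sinh=2.145827; start (x,ẋ)=(0.125124, 0.212779) → end (x,ẋ)=(0.127231, -0.203198)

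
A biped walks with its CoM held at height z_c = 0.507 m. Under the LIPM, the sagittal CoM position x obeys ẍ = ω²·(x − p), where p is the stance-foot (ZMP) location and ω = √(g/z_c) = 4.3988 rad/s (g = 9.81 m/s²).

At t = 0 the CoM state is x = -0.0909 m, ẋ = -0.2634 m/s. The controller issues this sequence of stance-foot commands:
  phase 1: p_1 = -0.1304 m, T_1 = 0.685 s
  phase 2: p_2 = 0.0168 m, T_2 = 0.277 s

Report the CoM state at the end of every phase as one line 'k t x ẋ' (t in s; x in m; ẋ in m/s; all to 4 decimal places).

phase 1: p=-0.1304, T=0.685, ωT=3.013178, cosh=10.200556, sinh=10.151420; start (x,ẋ)=(-0.090900, -0.263400) → end (x,ẋ)=(-0.335345, -0.922991)
phase 2: p=0.0168, T=0.277, ωT=1.218468, cosh=1.838842, sinh=1.543159; start (x,ẋ)=(-0.335345, -0.922991) → end (x,ẋ)=(-0.954536, -4.087610)

1 0.6850 -0.3353 -0.9230
2 0.9620 -0.9545 -4.0876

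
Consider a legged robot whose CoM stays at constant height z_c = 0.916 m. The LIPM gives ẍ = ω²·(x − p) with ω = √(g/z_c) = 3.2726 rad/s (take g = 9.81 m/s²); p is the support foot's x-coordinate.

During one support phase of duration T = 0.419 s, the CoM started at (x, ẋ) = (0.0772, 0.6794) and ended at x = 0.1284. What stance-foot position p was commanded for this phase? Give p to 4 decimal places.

ωT = 3.2726·0.419 = 1.371219; cosh(ωT) = 2.096975, sinh(ωT) = 1.843178
x(T) = p + (x₀−p)·cosh(ωT) + (ẋ₀/ω)·sinh(ωT) ⇒ p·(1 − cosh) = x(T) − x₀·cosh − (ẋ₀/ω)·sinh
numerator   = 0.1284 − (0.0772)·2.096975 − (0.6794/3.2726)·1.843178 = -0.416135
denominator = 1 − 2.096975 = -1.096975
p = -0.416135 / -1.096975 = 0.3793

p = 0.3793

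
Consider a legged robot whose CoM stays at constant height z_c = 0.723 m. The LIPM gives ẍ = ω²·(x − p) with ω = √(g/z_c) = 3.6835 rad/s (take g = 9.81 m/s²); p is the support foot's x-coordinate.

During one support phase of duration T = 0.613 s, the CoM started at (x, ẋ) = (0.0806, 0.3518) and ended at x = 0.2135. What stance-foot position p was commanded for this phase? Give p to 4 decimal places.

p = 0.1637

ωT = 3.6835·0.613 = 2.257985; cosh(ωT) = 4.834182, sinh(ωT) = 4.729621
x(T) = p + (x₀−p)·cosh(ωT) + (ẋ₀/ω)·sinh(ωT) ⇒ p·(1 − cosh) = x(T) − x₀·cosh − (ẋ₀/ω)·sinh
numerator   = 0.2135 − (0.0806)·4.834182 − (0.3518/3.6835)·4.729621 = -0.627847
denominator = 1 − 4.834182 = -3.834182
p = -0.627847 / -3.834182 = 0.1637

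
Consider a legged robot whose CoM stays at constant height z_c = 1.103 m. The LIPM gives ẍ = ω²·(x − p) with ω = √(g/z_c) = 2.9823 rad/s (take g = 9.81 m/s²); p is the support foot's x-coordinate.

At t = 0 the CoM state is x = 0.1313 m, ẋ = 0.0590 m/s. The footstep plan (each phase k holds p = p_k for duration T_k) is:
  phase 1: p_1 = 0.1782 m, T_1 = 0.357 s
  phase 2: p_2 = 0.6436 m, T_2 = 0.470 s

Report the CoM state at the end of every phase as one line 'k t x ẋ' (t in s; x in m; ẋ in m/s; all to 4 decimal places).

phase 1: p=0.1782, T=0.357, ωT=1.064681, cosh=1.622376, sinh=1.277538; start (x,ẋ)=(0.131300, 0.059000) → end (x,ẋ)=(0.127385, -0.082969)
phase 2: p=0.6436, T=0.470, ωT=1.401681, cosh=2.154103, sinh=1.907920; start (x,ẋ)=(0.127385, -0.082969) → end (x,ẋ)=(-0.521460, -3.115984)

1 0.3570 0.1274 -0.0830
2 0.8270 -0.5215 -3.1160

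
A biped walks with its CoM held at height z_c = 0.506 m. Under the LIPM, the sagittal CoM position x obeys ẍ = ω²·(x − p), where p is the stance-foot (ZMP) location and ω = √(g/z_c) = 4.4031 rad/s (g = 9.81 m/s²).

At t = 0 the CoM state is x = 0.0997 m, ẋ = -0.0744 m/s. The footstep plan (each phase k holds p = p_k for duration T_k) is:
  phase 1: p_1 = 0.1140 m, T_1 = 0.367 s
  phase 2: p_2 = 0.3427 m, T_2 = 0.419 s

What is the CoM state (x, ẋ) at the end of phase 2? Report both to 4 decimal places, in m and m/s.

phase 1: p=0.1140, T=0.367, ωT=1.615938, cosh=2.615655, sinh=2.416950; start (x,ẋ)=(0.099700, -0.074400) → end (x,ẋ)=(0.035756, -0.346786)
phase 2: p=0.3427, T=0.419, ωT=1.844899, cosh=3.242751, sinh=3.084709; start (x,ẋ)=(0.035756, -0.346786) → end (x,ẋ)=(-0.895592, -5.293536)

x = -0.8956, ẋ = -5.2935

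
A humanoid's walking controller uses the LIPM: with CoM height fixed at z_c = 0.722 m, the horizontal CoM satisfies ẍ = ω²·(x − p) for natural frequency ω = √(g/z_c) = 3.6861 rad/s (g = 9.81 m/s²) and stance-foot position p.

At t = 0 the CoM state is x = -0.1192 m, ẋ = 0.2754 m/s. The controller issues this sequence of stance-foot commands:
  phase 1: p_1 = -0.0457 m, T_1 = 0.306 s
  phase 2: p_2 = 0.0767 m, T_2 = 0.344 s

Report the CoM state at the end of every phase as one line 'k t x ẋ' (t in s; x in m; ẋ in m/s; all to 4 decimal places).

phase 1: p=-0.0457, T=0.306, ωT=1.127947, cosh=1.706502, sinh=1.382805; start (x,ẋ)=(-0.119200, 0.275400) → end (x,ẋ)=(-0.067814, 0.095330)
phase 2: p=0.0767, T=0.344, ωT=1.268018, cosh=1.917596, sinh=1.636207; start (x,ẋ)=(-0.067814, 0.095330) → end (x,ẋ)=(-0.158104, -0.688794)

1 0.3060 -0.0678 0.0953
2 0.6500 -0.1581 -0.6888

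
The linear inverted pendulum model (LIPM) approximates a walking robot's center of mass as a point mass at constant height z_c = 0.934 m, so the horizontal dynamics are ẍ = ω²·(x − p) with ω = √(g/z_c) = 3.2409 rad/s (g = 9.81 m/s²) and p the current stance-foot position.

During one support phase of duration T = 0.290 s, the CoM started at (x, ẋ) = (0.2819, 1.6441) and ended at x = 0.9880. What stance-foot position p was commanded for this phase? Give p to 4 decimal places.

p = -0.0463

ωT = 3.2409·0.290 = 0.939861; cosh(ωT) = 1.475154, sinh(ωT) = 1.084472
x(T) = p + (x₀−p)·cosh(ωT) + (ẋ₀/ω)·sinh(ωT) ⇒ p·(1 − cosh) = x(T) − x₀·cosh − (ẋ₀/ω)·sinh
numerator   = 0.9880 − (0.2819)·1.475154 − (1.6441/3.2409)·1.084472 = 0.022004
denominator = 1 − 1.475154 = -0.475154
p = 0.022004 / -0.475154 = -0.0463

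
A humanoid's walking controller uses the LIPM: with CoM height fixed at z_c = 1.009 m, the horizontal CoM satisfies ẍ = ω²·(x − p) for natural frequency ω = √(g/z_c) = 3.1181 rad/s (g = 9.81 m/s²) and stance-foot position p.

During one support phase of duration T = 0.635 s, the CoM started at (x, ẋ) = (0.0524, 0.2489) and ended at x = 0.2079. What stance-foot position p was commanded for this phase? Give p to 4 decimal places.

p = 0.1000

ωT = 3.1181·0.635 = 1.979994; cosh(ωT) = 3.690383, sinh(ωT) = 3.552313
x(T) = p + (x₀−p)·cosh(ωT) + (ẋ₀/ω)·sinh(ωT) ⇒ p·(1 − cosh) = x(T) − x₀·cosh − (ẋ₀/ω)·sinh
numerator   = 0.2079 − (0.0524)·3.690383 − (0.2489/3.1181)·3.552313 = -0.269037
denominator = 1 − 3.690383 = -2.690383
p = -0.269037 / -2.690383 = 0.1000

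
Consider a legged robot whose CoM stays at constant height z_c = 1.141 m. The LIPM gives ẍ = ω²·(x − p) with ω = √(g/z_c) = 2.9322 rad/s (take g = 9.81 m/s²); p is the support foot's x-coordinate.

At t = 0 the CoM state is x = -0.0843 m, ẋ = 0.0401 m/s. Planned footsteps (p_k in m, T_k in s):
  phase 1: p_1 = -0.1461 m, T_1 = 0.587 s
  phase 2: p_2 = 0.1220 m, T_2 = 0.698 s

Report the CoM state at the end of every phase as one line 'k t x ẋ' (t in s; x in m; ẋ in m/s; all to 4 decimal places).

phase 1: p=-0.1461, T=0.587, ωT=1.721201, cosh=2.885046, sinh=2.706195; start (x,ẋ)=(-0.084300, 0.040100) → end (x,ẋ)=(0.069205, 0.606080)
phase 2: p=0.1220, T=0.698, ωT=2.046676, cosh=3.935642, sinh=3.806478; start (x,ẋ)=(0.069205, 0.606080) → end (x,ẋ)=(0.701010, 1.796051)

1 0.5870 0.0692 0.6061
2 1.2850 0.7010 1.7961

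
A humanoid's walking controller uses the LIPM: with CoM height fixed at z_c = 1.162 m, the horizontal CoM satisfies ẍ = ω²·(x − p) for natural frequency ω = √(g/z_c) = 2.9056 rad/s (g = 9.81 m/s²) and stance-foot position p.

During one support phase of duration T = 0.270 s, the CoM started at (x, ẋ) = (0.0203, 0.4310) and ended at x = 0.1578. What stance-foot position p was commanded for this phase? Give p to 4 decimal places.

p = -0.0069

ωT = 2.9056·0.270 = 0.784512; cosh(ωT) = 1.323840, sinh(ωT) = 0.867497
x(T) = p + (x₀−p)·cosh(ωT) + (ẋ₀/ω)·sinh(ωT) ⇒ p·(1 − cosh) = x(T) − x₀·cosh − (ẋ₀/ω)·sinh
numerator   = 0.1578 − (0.0203)·1.323840 − (0.4310/2.9056)·0.867497 = 0.002246
denominator = 1 − 1.323840 = -0.323840
p = 0.002246 / -0.323840 = -0.0069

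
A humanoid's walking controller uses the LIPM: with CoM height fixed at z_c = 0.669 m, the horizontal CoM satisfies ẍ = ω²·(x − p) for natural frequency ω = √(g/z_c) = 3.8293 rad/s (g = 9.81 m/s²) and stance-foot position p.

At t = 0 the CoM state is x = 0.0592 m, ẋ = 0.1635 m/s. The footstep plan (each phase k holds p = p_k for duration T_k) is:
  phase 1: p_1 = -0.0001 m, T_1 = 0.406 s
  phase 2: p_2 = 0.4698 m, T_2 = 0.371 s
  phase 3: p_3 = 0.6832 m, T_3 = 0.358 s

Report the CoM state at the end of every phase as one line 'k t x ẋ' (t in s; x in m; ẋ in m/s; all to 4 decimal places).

1 0.4060 0.2431 0.9177
2 0.7770 0.4402 0.3181
3 1.1350 0.3269 -1.0475

phase 1: p=-0.0001, T=0.406, ωT=1.554696, cosh=2.472450, sinh=2.261196; start (x,ẋ)=(0.059200, 0.163500) → end (x,ẋ)=(0.243063, 0.917712)
phase 2: p=0.4698, T=0.371, ωT=1.420670, cosh=2.190723, sinh=1.949171; start (x,ẋ)=(0.243063, 0.917712) → end (x,ẋ)=(0.440211, 0.318096)
phase 3: p=0.6832, T=0.358, ωT=1.370889, cosh=2.096367, sinh=1.842486; start (x,ẋ)=(0.440211, 0.318096) → end (x,ẋ)=(0.326859, -1.047546)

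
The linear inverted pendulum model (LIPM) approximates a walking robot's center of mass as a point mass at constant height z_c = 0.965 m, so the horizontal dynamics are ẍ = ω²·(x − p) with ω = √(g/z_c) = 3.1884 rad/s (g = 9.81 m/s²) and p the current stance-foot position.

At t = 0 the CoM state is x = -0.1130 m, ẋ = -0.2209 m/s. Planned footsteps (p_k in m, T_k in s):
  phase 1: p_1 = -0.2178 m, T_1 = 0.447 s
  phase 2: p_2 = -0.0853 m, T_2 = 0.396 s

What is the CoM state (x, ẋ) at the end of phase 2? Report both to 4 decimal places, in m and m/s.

x = -0.0712, ẋ = 0.1266

phase 1: p=-0.2178, T=0.447, ωT=1.425215, cosh=2.199604, sinh=1.959147; start (x,ẋ)=(-0.113000, -0.220900) → end (x,ẋ)=(-0.123016, 0.168745)
phase 2: p=-0.0853, T=0.396, ωT=1.262606, cosh=1.908769, sinh=1.625853; start (x,ẋ)=(-0.123016, 0.168745) → end (x,ẋ)=(-0.071243, 0.126581)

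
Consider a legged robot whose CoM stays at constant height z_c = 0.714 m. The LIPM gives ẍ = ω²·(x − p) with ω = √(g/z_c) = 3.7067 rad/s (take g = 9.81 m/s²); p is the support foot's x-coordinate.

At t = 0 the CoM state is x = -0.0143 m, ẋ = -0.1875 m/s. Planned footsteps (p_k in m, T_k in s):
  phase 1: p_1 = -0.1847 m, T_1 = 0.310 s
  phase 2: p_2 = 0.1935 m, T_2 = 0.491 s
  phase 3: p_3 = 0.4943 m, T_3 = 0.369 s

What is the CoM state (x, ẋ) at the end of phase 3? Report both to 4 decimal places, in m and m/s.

x = -0.1427, ẋ = -2.0301

phase 1: p=-0.1847, T=0.310, ωT=1.149077, cosh=1.736104, sinh=1.419175; start (x,ẋ)=(-0.014300, -0.187500) → end (x,ẋ)=(0.039344, 0.570862)
phase 2: p=0.1935, T=0.491, ωT=1.819990, cosh=3.166911, sinh=3.004884; start (x,ẋ)=(0.039344, 0.570862) → end (x,ẋ)=(0.168080, 0.090855)
phase 3: p=0.4943, T=0.369, ωT=1.367772, cosh=2.090634, sinh=1.835960; start (x,ẋ)=(0.168080, 0.090855) → end (x,ẋ)=(-0.142706, -2.030099)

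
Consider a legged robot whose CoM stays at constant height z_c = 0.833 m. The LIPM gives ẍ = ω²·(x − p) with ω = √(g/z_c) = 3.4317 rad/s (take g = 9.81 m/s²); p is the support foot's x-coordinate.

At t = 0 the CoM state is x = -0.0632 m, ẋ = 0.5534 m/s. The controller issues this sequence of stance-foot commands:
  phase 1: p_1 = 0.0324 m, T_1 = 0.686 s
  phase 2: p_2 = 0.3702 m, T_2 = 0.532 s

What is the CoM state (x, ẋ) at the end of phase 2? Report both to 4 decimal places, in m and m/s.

x = 1.4383, ẋ = 3.8655

phase 1: p=0.0324, T=0.686, ωT=2.354146, cosh=5.312055, sinh=5.217080; start (x,ẋ)=(-0.063200, 0.553400) → end (x,ẋ)=(0.365880, 1.228121)
phase 2: p=0.3702, T=0.532, ωT=1.825664, cosh=3.184014, sinh=3.022903; start (x,ẋ)=(0.365880, 1.228121) → end (x,ẋ)=(1.438268, 3.865541)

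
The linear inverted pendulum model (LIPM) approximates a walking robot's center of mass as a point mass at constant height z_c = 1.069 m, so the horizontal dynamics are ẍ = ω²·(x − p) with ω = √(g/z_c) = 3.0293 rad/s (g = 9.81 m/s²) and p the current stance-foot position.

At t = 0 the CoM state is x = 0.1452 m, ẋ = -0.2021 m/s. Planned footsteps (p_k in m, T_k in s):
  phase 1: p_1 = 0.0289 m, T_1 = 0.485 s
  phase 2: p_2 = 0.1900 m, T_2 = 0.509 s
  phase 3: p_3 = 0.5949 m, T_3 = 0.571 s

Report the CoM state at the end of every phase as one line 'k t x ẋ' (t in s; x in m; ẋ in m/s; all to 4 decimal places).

1 0.4850 0.1577 0.2626
2 0.9940 0.3044 0.4235
3 1.5650 0.1318 -1.1718

phase 1: p=0.0289, T=0.485, ωT=1.469210, cosh=2.287955, sinh=2.057848; start (x,ẋ)=(0.145200, -0.202100) → end (x,ẋ)=(0.157700, 0.262600)
phase 2: p=0.1900, T=0.509, ωT=1.541914, cosh=2.443748, sinh=2.229777; start (x,ẋ)=(0.157700, 0.262600) → end (x,ẋ)=(0.304358, 0.423550)
phase 3: p=0.5949, T=0.571, ωT=1.729730, cosh=2.908233, sinh=2.730900; start (x,ẋ)=(0.304358, 0.423550) → end (x,ẋ)=(0.131764, -1.171791)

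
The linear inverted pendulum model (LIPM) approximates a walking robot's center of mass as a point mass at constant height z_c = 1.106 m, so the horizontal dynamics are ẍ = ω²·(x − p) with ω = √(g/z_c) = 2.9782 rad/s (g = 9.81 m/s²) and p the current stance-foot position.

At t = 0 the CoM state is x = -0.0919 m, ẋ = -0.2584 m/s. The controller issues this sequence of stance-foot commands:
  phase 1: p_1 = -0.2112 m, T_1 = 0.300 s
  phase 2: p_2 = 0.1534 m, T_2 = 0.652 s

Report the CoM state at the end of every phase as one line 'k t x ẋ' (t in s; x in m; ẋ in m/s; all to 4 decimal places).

phase 1: p=-0.2112, T=0.300, ωT=0.893460, cosh=1.426404, sinh=1.017166; start (x,ẋ)=(-0.091900, -0.258400) → end (x,ẋ)=(-0.129283, -0.007184)
phase 2: p=0.1534, T=0.652, ωT=1.941786, cosh=3.557320, sinh=3.413873; start (x,ẋ)=(-0.129283, -0.007184) → end (x,ẋ)=(-0.860430, -2.899653)

1 0.3000 -0.1293 -0.0072
2 0.9520 -0.8604 -2.8997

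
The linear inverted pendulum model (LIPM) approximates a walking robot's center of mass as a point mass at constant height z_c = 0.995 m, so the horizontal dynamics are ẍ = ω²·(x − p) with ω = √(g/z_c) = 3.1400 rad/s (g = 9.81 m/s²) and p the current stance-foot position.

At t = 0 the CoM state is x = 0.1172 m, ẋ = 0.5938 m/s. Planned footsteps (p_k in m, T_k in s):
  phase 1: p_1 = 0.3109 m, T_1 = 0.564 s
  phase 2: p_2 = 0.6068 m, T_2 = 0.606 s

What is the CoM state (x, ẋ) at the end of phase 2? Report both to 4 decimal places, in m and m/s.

x = -0.5026, ẋ = -3.3144

phase 1: p=0.3109, T=0.564, ωT=1.770960, cosh=3.023331, sinh=2.853161; start (x,ẋ)=(0.117200, 0.593800) → end (x,ẋ)=(0.264837, 0.059910)
phase 2: p=0.6068, T=0.606, ωT=1.902840, cosh=3.427027, sinh=3.277882; start (x,ẋ)=(0.264837, 0.059910) → end (x,ẋ)=(-0.502575, -3.314357)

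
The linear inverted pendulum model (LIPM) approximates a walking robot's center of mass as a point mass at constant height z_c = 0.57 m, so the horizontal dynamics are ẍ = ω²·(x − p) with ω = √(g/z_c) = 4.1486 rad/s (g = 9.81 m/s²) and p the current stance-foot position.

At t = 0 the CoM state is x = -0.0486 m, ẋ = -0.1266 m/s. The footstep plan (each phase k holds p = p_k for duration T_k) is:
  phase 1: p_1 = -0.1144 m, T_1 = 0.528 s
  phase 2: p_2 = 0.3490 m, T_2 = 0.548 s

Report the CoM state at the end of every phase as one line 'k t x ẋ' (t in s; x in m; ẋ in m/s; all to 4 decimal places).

phase 1: p=-0.1144, T=0.528, ωT=2.190461, cosh=4.525598, sinh=4.413733; start (x,ẋ)=(-0.048600, -0.126600) → end (x,ẋ)=(0.048693, 0.631911)
phase 2: p=0.3490, T=0.548, ωT=2.273433, cosh=4.907822, sinh=4.804864; start (x,ẋ)=(0.048693, 0.631911) → end (x,ẋ)=(-0.392979, -2.884842)

1 0.5280 0.0487 0.6319
2 1.0760 -0.3930 -2.8848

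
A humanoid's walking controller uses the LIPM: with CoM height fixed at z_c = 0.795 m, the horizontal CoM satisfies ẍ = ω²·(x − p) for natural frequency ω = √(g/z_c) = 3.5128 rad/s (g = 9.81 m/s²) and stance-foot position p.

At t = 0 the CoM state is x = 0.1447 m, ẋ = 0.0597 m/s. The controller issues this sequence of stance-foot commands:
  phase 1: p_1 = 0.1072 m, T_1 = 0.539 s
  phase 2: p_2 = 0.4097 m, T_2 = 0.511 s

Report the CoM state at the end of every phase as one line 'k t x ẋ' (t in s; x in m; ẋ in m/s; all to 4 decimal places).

phase 1: p=0.1072, T=0.539, ωT=1.893399, cosh=3.396233, sinh=3.245674; start (x,ẋ)=(0.144700, 0.059700) → end (x,ẋ)=(0.289719, 0.630308)
phase 2: p=0.4097, T=0.511, ωT=1.795041, cosh=3.092920, sinh=2.926800; start (x,ẋ)=(0.289719, 0.630308) → end (x,ẋ)=(0.563769, 0.715935)

1 0.5390 0.2897 0.6303
2 1.0500 0.5638 0.7159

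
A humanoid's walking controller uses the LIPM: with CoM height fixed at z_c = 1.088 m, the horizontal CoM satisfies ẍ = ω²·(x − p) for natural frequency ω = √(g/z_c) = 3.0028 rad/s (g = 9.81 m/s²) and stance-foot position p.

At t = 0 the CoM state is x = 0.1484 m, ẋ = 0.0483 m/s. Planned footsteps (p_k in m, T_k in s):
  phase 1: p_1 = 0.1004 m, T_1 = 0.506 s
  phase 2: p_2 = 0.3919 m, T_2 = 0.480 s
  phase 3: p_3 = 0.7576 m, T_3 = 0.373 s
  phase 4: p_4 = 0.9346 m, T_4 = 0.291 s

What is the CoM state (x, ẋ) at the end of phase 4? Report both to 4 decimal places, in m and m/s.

phase 1: p=0.1004, T=0.506, ωT=1.519417, cosh=2.394199, sinh=2.175360; start (x,ẋ)=(0.148400, 0.048300) → end (x,ẋ)=(0.250312, 0.429184)
phase 2: p=0.3919, T=0.480, ωT=1.441344, cosh=2.231491, sinh=1.994881; start (x,ẋ)=(0.250312, 0.429184) → end (x,ẋ)=(0.361072, 0.109577)
phase 3: p=0.7576, T=0.373, ωT=1.120044, cosh=1.695628, sinh=1.369362; start (x,ẋ)=(0.361072, 0.109577) → end (x,ẋ)=(0.135207, -1.444689)
phase 4: p=0.9346, T=0.291, ωT=0.873815, cosh=1.406695, sinh=0.989339; start (x,ẋ)=(0.135207, -1.444689) → end (x,ẋ)=(-0.665887, -4.407062)

x = -0.6659, ẋ = -4.4071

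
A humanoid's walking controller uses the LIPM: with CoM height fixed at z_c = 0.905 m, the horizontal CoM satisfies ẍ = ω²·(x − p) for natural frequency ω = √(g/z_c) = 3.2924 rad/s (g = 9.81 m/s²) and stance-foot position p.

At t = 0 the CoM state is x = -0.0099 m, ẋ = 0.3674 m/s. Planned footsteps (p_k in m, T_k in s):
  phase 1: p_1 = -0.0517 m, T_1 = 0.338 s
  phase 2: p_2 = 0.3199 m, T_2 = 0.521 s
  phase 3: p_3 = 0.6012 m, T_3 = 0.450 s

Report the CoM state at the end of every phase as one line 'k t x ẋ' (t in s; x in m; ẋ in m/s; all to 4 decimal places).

1 0.3380 0.1702 0.8061
2 0.8590 0.5489 0.9876
3 1.3090 1.1060 1.9256

phase 1: p=-0.0517, T=0.338, ωT=1.112831, cosh=1.685794, sinh=1.357167; start (x,ẋ)=(-0.009900, 0.367400) → end (x,ẋ)=(0.170213, 0.806137)
phase 2: p=0.3199, T=0.521, ωT=1.715340, cosh=2.869235, sinh=2.689332; start (x,ẋ)=(0.170213, 0.806137) → end (x,ẋ)=(0.548890, 0.987614)
phase 3: p=0.6012, T=0.450, ωT=1.481580, cosh=2.313585, sinh=2.086307; start (x,ẋ)=(0.548890, 0.987614) → end (x,ẋ)=(1.106002, 1.925616)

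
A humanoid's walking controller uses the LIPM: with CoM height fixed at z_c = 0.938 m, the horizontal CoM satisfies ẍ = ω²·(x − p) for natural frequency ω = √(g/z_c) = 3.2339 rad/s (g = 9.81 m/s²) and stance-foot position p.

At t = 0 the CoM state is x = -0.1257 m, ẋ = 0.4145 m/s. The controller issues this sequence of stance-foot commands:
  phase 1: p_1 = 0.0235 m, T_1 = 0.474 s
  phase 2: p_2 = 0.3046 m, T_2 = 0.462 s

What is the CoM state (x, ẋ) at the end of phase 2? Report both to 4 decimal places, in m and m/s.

x = -0.5768, ẋ = -2.6027

phase 1: p=0.0235, T=0.474, ωT=1.532869, cosh=2.423679, sinh=2.207764; start (x,ẋ)=(-0.125700, 0.414500) → end (x,ẋ)=(-0.055136, -0.060626)
phase 2: p=0.3046, T=0.462, ωT=1.494062, cosh=2.339807, sinh=2.115348; start (x,ẋ)=(-0.055136, -0.060626) → end (x,ẋ)=(-0.576770, -2.602747)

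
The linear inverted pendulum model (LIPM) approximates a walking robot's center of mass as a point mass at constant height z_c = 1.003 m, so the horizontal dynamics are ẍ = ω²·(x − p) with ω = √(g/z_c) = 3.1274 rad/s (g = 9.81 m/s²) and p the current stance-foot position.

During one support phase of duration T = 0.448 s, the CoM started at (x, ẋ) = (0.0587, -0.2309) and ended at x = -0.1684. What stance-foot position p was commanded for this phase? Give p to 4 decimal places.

p = 0.1336

ωT = 3.1274·0.448 = 1.401075; cosh(ωT) = 2.152947, sinh(ωT) = 1.906615
x(T) = p + (x₀−p)·cosh(ωT) + (ẋ₀/ω)·sinh(ωT) ⇒ p·(1 − cosh) = x(T) − x₀·cosh − (ẋ₀/ω)·sinh
numerator   = -0.1684 − (0.0587)·2.152947 − (-0.2309/3.1274)·1.906615 = -0.154010
denominator = 1 − 2.152947 = -1.152947
p = -0.154010 / -1.152947 = 0.1336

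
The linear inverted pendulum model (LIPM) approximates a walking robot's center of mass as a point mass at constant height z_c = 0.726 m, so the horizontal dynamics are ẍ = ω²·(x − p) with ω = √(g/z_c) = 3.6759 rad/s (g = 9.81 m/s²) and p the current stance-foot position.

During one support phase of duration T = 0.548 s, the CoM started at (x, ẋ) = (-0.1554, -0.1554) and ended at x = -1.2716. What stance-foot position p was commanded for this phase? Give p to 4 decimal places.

ωT = 3.6759·0.548 = 2.014393; cosh(ωT) = 3.814789, sinh(ωT) = 3.681388
x(T) = p + (x₀−p)·cosh(ωT) + (ẋ₀/ω)·sinh(ωT) ⇒ p·(1 − cosh) = x(T) − x₀·cosh − (ẋ₀/ω)·sinh
numerator   = -1.2716 − (-0.1554)·3.814789 − (-0.1554/3.6759)·3.681388 = -0.523150
denominator = 1 − 3.814789 = -2.814789
p = -0.523150 / -2.814789 = 0.1859

p = 0.1859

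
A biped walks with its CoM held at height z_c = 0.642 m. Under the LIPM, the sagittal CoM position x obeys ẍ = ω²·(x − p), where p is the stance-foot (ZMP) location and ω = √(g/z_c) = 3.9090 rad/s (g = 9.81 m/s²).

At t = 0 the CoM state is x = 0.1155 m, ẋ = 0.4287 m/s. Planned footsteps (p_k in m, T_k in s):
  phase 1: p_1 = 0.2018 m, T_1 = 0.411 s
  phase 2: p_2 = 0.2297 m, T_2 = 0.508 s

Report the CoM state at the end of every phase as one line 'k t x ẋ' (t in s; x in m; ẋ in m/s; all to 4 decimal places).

phase 1: p=0.2018, T=0.411, ωT=1.606599, cosh=2.593197, sinh=2.392628; start (x,ẋ)=(0.115500, 0.428700) → end (x,ẋ)=(0.240407, 0.304558)
phase 2: p=0.2297, T=0.508, ωT=1.985772, cosh=3.710972, sinh=3.573697; start (x,ẋ)=(0.240407, 0.304558) → end (x,ẋ)=(0.547866, 1.279774)

1 0.4110 0.2404 0.3046
2 0.9190 0.5479 1.2798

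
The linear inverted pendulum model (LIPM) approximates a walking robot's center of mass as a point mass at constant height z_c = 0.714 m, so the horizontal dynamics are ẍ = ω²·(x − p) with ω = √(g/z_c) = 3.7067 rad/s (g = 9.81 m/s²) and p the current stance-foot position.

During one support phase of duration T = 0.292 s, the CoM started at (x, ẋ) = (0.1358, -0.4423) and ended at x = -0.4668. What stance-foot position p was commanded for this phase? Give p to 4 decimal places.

p = 0.8282

ωT = 3.7067·0.292 = 1.082356; cosh(ωT) = 1.645211, sinh(ωT) = 1.306415
x(T) = p + (x₀−p)·cosh(ωT) + (ẋ₀/ω)·sinh(ωT) ⇒ p·(1 − cosh) = x(T) − x₀·cosh − (ẋ₀/ω)·sinh
numerator   = -0.4668 − (0.1358)·1.645211 − (-0.4423/3.7067)·1.306415 = -0.534332
denominator = 1 − 1.645211 = -0.645211
p = -0.534332 / -0.645211 = 0.8282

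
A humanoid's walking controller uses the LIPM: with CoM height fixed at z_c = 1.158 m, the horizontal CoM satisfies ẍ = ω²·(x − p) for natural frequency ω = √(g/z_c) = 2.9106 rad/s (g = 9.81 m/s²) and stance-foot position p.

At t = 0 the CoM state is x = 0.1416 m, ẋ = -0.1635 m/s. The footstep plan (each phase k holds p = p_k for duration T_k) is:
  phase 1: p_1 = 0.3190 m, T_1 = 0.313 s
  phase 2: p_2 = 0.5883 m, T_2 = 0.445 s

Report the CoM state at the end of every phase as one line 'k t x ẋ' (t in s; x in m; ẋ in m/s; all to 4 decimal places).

1 0.3130 0.0042 -0.7744
2 0.7580 -1.0076 -4.3914

phase 1: p=0.3190, T=0.313, ωT=0.911018, cosh=1.444484, sinh=1.042369; start (x,ẋ)=(0.141600, -0.163500) → end (x,ẋ)=(0.004195, -0.774390)
phase 2: p=0.5883, T=0.445, ωT=1.295217, cosh=1.962813, sinh=1.688975; start (x,ẋ)=(0.004195, -0.774390) → end (x,ẋ)=(-1.007556, -4.391405)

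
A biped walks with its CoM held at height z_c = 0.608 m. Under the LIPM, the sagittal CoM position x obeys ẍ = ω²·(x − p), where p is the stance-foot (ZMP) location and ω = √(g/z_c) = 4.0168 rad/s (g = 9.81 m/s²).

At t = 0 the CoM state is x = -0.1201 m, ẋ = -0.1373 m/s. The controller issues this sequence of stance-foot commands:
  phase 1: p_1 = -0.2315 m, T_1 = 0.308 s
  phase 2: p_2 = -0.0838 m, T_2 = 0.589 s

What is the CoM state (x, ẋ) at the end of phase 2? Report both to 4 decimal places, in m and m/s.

phase 1: p=-0.2315, T=0.308, ωT=1.237174, cosh=1.868033, sinh=1.577830; start (x,ẋ)=(-0.120100, -0.137300) → end (x,ẋ)=(-0.077334, 0.449553)
phase 2: p=-0.0838, T=0.589, ωT=2.365895, cosh=5.373718, sinh=5.279853; start (x,ẋ)=(-0.077334, 0.449553) → end (x,ẋ)=(0.541860, 2.552911)

x = 0.5419, ẋ = 2.5529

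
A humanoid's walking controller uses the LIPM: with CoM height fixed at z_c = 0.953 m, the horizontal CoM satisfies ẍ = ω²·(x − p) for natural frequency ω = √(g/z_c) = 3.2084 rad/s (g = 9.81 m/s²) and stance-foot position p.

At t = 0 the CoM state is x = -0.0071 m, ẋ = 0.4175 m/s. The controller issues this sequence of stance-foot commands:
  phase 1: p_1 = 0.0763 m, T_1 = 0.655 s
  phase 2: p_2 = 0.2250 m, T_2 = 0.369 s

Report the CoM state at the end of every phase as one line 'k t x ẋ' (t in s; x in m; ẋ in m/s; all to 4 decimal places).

phase 1: p=0.0763, T=0.655, ωT=2.101502, cosh=4.150359, sinh=4.028086; start (x,ẋ)=(-0.007100, 0.417500) → end (x,ẋ)=(0.254324, 0.654937)
phase 2: p=0.2250, T=0.369, ωT=1.183900, cosh=1.786586, sinh=1.480503; start (x,ẋ)=(0.254324, 0.654937) → end (x,ẋ)=(0.579607, 1.309390)

1 0.6550 0.2543 0.6549
2 1.0240 0.5796 1.3094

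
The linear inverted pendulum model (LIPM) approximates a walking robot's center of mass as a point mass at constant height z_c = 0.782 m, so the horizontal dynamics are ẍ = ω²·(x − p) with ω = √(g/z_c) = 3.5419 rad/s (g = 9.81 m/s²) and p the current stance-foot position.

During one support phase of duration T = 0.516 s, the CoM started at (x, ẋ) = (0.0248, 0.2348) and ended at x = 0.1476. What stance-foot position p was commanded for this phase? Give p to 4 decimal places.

ωT = 3.5419·0.516 = 1.827620; cosh(ωT) = 3.189933, sinh(ωT) = 3.029137
x(T) = p + (x₀−p)·cosh(ωT) + (ẋ₀/ω)·sinh(ωT) ⇒ p·(1 − cosh) = x(T) − x₀·cosh − (ẋ₀/ω)·sinh
numerator   = 0.1476 − (0.0248)·3.189933 − (0.2348/3.5419)·3.029137 = -0.132318
denominator = 1 − 3.189933 = -2.189933
p = -0.132318 / -2.189933 = 0.0604

p = 0.0604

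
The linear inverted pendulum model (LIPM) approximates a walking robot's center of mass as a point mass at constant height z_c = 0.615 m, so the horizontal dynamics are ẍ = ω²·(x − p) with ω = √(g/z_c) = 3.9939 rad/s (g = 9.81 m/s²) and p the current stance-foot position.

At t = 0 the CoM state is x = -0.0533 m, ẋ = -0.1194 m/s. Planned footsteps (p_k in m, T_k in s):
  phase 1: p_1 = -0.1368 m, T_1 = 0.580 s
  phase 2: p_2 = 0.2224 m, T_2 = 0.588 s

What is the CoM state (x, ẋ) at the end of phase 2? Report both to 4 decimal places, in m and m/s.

x = 1.1707, ẋ = 3.9201

phase 1: p=-0.1368, T=0.580, ωT=2.316462, cosh=5.119179, sinh=5.020557; start (x,ẋ)=(-0.053300, -0.119400) → end (x,ẋ)=(0.140559, 1.063079)
phase 2: p=0.2224, T=0.588, ωT=2.348413, cosh=5.282233, sinh=5.186712; start (x,ẋ)=(0.140559, 1.063079) → end (x,ẋ)=(1.170673, 3.920075)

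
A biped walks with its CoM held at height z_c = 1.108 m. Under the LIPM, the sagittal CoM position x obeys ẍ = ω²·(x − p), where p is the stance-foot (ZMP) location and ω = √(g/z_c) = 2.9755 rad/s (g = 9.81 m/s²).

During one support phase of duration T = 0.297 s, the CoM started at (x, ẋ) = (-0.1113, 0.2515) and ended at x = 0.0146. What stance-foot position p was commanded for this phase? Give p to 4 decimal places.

p = -0.2100

ωT = 2.9755·0.297 = 0.883723; cosh(ωT) = 1.416567, sinh(ωT) = 1.003326
x(T) = p + (x₀−p)·cosh(ωT) + (ẋ₀/ω)·sinh(ωT) ⇒ p·(1 − cosh) = x(T) − x₀·cosh − (ẋ₀/ω)·sinh
numerator   = 0.0146 − (-0.1113)·1.416567 − (0.2515/2.9755)·1.003326 = 0.087459
denominator = 1 − 1.416567 = -0.416567
p = 0.087459 / -0.416567 = -0.2100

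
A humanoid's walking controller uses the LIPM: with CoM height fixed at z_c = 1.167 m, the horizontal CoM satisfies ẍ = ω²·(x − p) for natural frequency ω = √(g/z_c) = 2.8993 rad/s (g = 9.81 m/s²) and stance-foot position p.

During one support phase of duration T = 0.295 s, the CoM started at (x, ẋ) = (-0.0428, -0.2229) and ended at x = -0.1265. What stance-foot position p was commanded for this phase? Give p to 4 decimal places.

p = -0.0180

ωT = 2.8993·0.295 = 0.855294; cosh(ωT) = 1.388611, sinh(ωT) = 0.963453
x(T) = p + (x₀−p)·cosh(ωT) + (ẋ₀/ω)·sinh(ωT) ⇒ p·(1 − cosh) = x(T) − x₀·cosh − (ẋ₀/ω)·sinh
numerator   = -0.1265 − (-0.0428)·1.388611 − (-0.2229/2.8993)·0.963453 = 0.007003
denominator = 1 − 1.388611 = -0.388611
p = 0.007003 / -0.388611 = -0.0180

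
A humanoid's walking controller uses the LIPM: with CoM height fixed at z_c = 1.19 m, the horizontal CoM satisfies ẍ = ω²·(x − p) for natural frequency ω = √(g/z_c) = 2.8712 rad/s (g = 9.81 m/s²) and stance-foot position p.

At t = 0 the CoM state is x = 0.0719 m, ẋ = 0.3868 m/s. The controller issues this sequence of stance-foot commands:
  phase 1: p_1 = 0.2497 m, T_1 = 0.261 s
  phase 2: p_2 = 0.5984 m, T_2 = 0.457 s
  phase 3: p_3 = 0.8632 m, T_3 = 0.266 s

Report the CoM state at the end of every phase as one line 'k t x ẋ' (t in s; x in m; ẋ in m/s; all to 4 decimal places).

1 0.2610 0.1303 0.0812
2 0.7180 -0.2853 -2.1534
3 0.9840 -1.2669 -5.5830

phase 1: p=0.2497, T=0.261, ωT=0.749383, cosh=1.294176, sinh=0.821518; start (x,ẋ)=(0.071900, 0.386800) → end (x,ẋ)=(0.130268, 0.081203)
phase 2: p=0.5984, T=0.457, ωT=1.312138, cosh=1.991676, sinh=1.722432; start (x,ẋ)=(0.130268, 0.081203) → end (x,ẋ)=(-0.285253, -2.153392)
phase 3: p=0.8632, T=0.266, ωT=0.763739, cosh=1.306104, sinh=0.840183; start (x,ẋ)=(-0.285253, -2.153392) → end (x,ẋ)=(-1.266934, -5.583005)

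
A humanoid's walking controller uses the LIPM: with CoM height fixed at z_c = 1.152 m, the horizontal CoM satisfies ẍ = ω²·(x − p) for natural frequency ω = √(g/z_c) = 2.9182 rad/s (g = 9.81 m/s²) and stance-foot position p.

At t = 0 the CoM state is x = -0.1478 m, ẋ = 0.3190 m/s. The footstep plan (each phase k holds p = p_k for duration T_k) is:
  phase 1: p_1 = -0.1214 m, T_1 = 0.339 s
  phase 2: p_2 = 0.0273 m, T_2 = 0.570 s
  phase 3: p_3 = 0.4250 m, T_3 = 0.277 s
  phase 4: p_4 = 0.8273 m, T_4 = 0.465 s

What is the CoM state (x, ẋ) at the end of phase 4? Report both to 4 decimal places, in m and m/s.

phase 1: p=-0.1214, T=0.339, ωT=0.989270, cosh=1.530559, sinh=1.158711; start (x,ẋ)=(-0.147800, 0.319000) → end (x,ẋ)=(-0.035143, 0.398981)
phase 2: p=0.0273, T=0.570, ωT=1.663374, cosh=2.733292, sinh=2.543794; start (x,ẋ)=(-0.035143, 0.398981) → end (x,ẋ)=(0.204415, 0.626994)
phase 3: p=0.4250, T=0.277, ωT=0.808341, cosh=1.344890, sinh=0.899293; start (x,ẋ)=(0.204415, 0.626994) → end (x,ẋ)=(0.321557, 0.264353)
phase 4: p=0.8273, T=0.465, ωT=1.356963, cosh=2.070910, sinh=1.813469; start (x,ẋ)=(0.321557, 0.264353) → end (x,ẋ)=(-0.055771, -2.128975)

x = -0.0558, ẋ = -2.1290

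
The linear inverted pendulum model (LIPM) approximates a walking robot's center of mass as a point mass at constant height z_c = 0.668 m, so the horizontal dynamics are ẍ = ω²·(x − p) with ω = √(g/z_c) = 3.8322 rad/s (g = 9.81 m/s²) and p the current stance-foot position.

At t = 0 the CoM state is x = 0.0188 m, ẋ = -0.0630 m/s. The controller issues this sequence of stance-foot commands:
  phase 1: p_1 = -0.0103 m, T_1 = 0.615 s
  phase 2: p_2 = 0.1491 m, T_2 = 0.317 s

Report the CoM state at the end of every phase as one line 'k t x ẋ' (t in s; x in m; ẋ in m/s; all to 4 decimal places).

phase 1: p=-0.0103, T=0.615, ωT=2.356803, cosh=5.325934, sinh=5.231212; start (x,ẋ)=(0.018800, -0.063000) → end (x,ẋ)=(0.058685, 0.247835)
phase 2: p=0.1491, T=0.317, ωT=1.214807, cosh=1.833206, sinh=1.536439; start (x,ẋ)=(0.058685, 0.247835) → end (x,ẋ)=(0.082716, -0.078022)

1 0.6150 0.0587 0.2478
2 0.9320 0.0827 -0.0780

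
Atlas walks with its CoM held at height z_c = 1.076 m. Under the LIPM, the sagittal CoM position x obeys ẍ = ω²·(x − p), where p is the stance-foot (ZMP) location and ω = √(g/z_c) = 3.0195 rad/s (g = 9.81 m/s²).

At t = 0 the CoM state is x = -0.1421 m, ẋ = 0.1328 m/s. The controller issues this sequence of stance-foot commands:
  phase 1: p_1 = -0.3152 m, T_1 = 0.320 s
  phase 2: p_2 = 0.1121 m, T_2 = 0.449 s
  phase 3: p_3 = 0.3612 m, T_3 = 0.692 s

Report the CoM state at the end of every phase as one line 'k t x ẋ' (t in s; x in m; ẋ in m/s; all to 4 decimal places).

phase 1: p=-0.3152, T=0.320, ωT=0.966240, cosh=1.504278, sinh=1.123767; start (x,ẋ)=(-0.142100, 0.132800) → end (x,ẋ)=(-0.005385, 0.787133)
phase 2: p=0.1121, T=0.449, ωT=1.355755, cosh=2.068722, sinh=1.810969; start (x,ẋ)=(-0.005385, 0.787133) → end (x,ẋ)=(0.341145, 0.985924)
phase 3: p=0.3612, T=0.692, ωT=2.089494, cosh=4.102287, sinh=3.978538; start (x,ẋ)=(0.341145, 0.985924) → end (x,ẋ)=(1.577996, 3.803618)

1 0.3200 -0.0054 0.7871
2 0.7690 0.3411 0.9859
3 1.4610 1.5780 3.8036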